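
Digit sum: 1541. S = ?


1 + 5 + 4 + 1 = 11


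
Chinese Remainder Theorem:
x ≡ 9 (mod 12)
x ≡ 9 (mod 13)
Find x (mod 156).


M = 12*13 = 156
M1 = M/12 = 13, M2 = M/13 = 12
M1^(-1) mod 12 = 1, M2^(-1) mod 13 = 12
x = 9*13*1 + 9*12*12 = 1413
1413 mod 156 = 9
Check: 9 mod 12 = 9 ✓, 9 mod 13 = 9 ✓

x ≡ 9 (mod 156)


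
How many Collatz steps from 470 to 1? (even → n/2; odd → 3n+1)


470 → 235 → 706 → 353 → 1060 → 530 → 265 → 796 → 398 → 199 → 598 → 299 → 898 → 449 → 1348 → 674 → 337 → 1012 → 506 → 253 → 760 → 380 → 190 → 95 → 286 → 143 → 430 → 215 → 646 → 323 → 970 → 485 → 1456 → 728 → 364 → 182 → 91 → 274 → 137 → 412 → 206 → 103 → 310 → 155 → 466 → 233 → 700 → 350 → 175 → 526 → 263 → 790 → 395 → 1186 → 593 → 1780 → 890 → 445 → 1336 → 668 → 334 → 167 → 502 → 251 → 754 → 377 → 1132 → 566 → 283 → 850 → 425 → 1276 → 638 → 319 → 958 → 479 → 1438 → 719 → 2158 → 1079 → 3238 → 1619 → 4858 → 2429 → 7288 → 3644 → 1822 → 911 → 2734 → 1367 → 4102 → 2051 → 6154 → 3077 → 9232 → 4616 → 2308 → 1154 → 577 → 1732 → 866 → 433 → 1300 → 650 → 325 → 976 → 488 → 244 → 122 → 61 → 184 → 92 → 46 → 23 → 70 → 35 → 106 → 53 → 160 → 80 → 40 → 20 → 10 → 5 → 16 → 8 → 4 → 2 → 1
Total steps = 128

128 steps


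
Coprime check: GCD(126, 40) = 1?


Euclidean algorithm:
126 = 3 * 40 + 6
40 = 6 * 6 + 4
6 = 1 * 4 + 2
4 = 2 * 2 + 0
GCD(126, 40) = 2

No, not coprime (GCD = 2)


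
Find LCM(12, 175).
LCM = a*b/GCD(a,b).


GCD(12, 175) = 1
LCM = 12*175/1 = 2100/1 = 2100

LCM = 2100


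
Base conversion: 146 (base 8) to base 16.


146 (base 8) = 102 (decimal)
102 (decimal) = 66 (base 16)


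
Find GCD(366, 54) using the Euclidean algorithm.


366 = 6 * 54 + 42
54 = 1 * 42 + 12
42 = 3 * 12 + 6
12 = 2 * 6 + 0
GCD = 6


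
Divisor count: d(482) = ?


482 = 2^1 × 241^1
d(482) = (1+1) × (1+1) = 4

4 divisors


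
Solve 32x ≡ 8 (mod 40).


GCD(32, 40) = 8 divides 8
Divide: 4x ≡ 1 (mod 5)
x ≡ 4 (mod 5)


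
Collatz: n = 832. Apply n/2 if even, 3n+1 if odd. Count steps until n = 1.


832 → 416 → 208 → 104 → 52 → 26 → 13 → 40 → 20 → 10 → 5 → 16 → 8 → 4 → 2 → 1
Total steps = 15

15 steps


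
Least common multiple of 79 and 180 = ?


GCD(79, 180) = 1
LCM = 79*180/1 = 14220/1 = 14220

LCM = 14220


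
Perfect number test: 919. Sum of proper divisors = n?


Proper divisors of 919: 1
Sum = 1 = 1

No, 919 is not perfect (1 ≠ 919)


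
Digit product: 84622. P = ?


8 × 4 × 6 × 2 × 2 = 768


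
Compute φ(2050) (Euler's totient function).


2050 = 2 × 5^2 × 41
Prime factors: 2, 5, 41
φ(2050) = 2050 × (1-1/2) × (1-1/5) × (1-1/41)
= 2050 × 1/2 × 4/5 × 40/41 = 800

φ(2050) = 800


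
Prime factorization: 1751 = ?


1751 / 17 = 103
103 / 103 = 1
1751 = 17 × 103


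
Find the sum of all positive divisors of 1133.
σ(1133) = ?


Divisors of 1133: 1, 11, 103, 1133
Sum = 1 + 11 + 103 + 1133 = 1248

σ(1133) = 1248


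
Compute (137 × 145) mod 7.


137 × 145 = 19865
19865 mod 7 = 6


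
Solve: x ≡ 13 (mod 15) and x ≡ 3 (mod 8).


M = 15*8 = 120
M1 = M/15 = 8, M2 = M/8 = 15
M1^(-1) mod 15 = 2, M2^(-1) mod 8 = 7
x = 13*8*2 + 3*15*7 = 523
523 mod 120 = 43
Check: 43 mod 15 = 13 ✓, 43 mod 8 = 3 ✓

x ≡ 43 (mod 120)


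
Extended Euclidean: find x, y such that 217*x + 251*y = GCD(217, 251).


Tabular extended Euclidean (each row: r = 217*s + 251*t):
r=217, s=1, t=0
r=251, s=0, t=1
q=0: r=217, s=1, t=0   [217*(1) + 251*(0) = 217]
q=1: r=34, s=-1, t=1   [217*(-1) + 251*(1) = 34]
q=6: r=13, s=7, t=-6   [217*(7) + 251*(-6) = 13]
q=2: r=8, s=-15, t=13   [217*(-15) + 251*(13) = 8]
q=1: r=5, s=22, t=-19   [217*(22) + 251*(-19) = 5]
q=1: r=3, s=-37, t=32   [217*(-37) + 251*(32) = 3]
q=1: r=2, s=59, t=-51   [217*(59) + 251*(-51) = 2]
q=1: r=1, s=-96, t=83   [217*(-96) + 251*(83) = 1]
q=2: r=0, s=251, t=-217   [217*(251) + 251*(-217) = 0]
GCD = 1; from the row with r=1: x=-96, y=83
Check: 217*(-96) + 251*(83) = -20832 + 20833 = 1

GCD = 1, x = -96, y = 83


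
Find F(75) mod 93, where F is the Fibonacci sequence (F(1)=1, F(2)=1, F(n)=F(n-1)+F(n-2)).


F(k) mod 93 for k=1..75:
1, 1, 2, 3, 5, 8, 13, 21, 34, 55, 89, 51, 47, 5, 52, 57, 16, 73, 89, 69, 65, 41, 13, 54, 67, 28, 2, 30, 32, 62, 1, 63, 64, 34, 5, 39, 44, 83, 34, 24, 58, 82, 47, 36, 83, 26, 16, 42, 58, 7, 65, 72, 44, 23, 67, 90, 64, 61, 32, 0, 32, 32, 64, 3, 67, 70, 44, 21, 65, 86, 58, 51, 16, 67, 83
F(75) mod 93 = 83


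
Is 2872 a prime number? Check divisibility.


2872 / 2 = 1436 (exact division)
2872 is NOT prime.

No, 2872 is not prime


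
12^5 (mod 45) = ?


12^1 mod 45 = 12
12^2 mod 45 = 9
12^3 mod 45 = 18
12^4 mod 45 = 36
12^5 mod 45 = 27


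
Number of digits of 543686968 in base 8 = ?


543686968 in base 8 = 4032000470
Number of digits = 10

10 digits (base 8)


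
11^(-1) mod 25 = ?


Use the extended Euclidean algorithm on (25, 11); each row r = 25*s + 11*t:
r=25, s=1, t=0
r=11, s=0, t=1
q=2: r=3, s=1, t=-2   [25*(1) + 11*(-2) = 3]
q=3: r=2, s=-3, t=7   [25*(-3) + 11*(7) = 2]
q=1: r=1, s=4, t=-9   [25*(4) + 11*(-9) = 1]
q=2: r=0, s=-11, t=25   [25*(-11) + 11*(25) = 0]
GCD = 1 with t = -9, so 11*(-9) ≡ 1 (mod 25)
Inverse = -9 mod 25 = 16
Check: 11 * 16 = 176 ≡ 1 (mod 25)

11^(-1) ≡ 16 (mod 25)


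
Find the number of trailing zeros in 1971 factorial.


floor(1971/5) = 394
floor(1971/25) = 78
floor(1971/125) = 15
floor(1971/625) = 3
Total = 490

490 trailing zeros


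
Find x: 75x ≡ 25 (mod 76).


GCD(75, 76) = 1, unique solution
a^(-1) mod 76 = 75
x = 75 * 25 mod 76 = 51

x ≡ 51 (mod 76)


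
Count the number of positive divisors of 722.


722 = 2^1 × 19^2
d(722) = (1+1) × (2+1) = 6

6 divisors


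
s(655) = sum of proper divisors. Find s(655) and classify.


Proper divisors: 1, 5, 131
Sum = 1 + 5 + 131 = 137
137 < 655 → deficient

s(655) = 137 (deficient)


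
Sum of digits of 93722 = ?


9 + 3 + 7 + 2 + 2 = 23


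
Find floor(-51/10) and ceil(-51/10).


-51/10 = -5.1000
floor = -6
ceil = -5

floor = -6, ceil = -5


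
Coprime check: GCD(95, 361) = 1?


Euclidean algorithm:
361 = 3 * 95 + 76
95 = 1 * 76 + 19
76 = 4 * 19 + 0
GCD(95, 361) = 19

No, not coprime (GCD = 19)


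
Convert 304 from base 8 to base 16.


304 (base 8) = 196 (decimal)
196 (decimal) = C4 (base 16)


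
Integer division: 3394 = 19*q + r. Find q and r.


3394 = 19 * 178 + 12
Check: 3382 + 12 = 3394

q = 178, r = 12


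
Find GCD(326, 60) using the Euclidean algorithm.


326 = 5 * 60 + 26
60 = 2 * 26 + 8
26 = 3 * 8 + 2
8 = 4 * 2 + 0
GCD = 2


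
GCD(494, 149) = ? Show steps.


494 = 3 * 149 + 47
149 = 3 * 47 + 8
47 = 5 * 8 + 7
8 = 1 * 7 + 1
7 = 7 * 1 + 0
GCD = 1


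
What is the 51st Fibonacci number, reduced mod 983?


F(k) mod 983 for k=1..51:
1, 1, 2, 3, 5, 8, 13, 21, 34, 55, 89, 144, 233, 377, 610, 4, 614, 618, 249, 867, 133, 17, 150, 167, 317, 484, 801, 302, 120, 422, 542, 964, 523, 504, 44, 548, 592, 157, 749, 906, 672, 595, 284, 879, 180, 76, 256, 332, 588, 920, 525
F(51) mod 983 = 525


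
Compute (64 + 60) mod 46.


64 + 60 = 124
124 mod 46 = 32


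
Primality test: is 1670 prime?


1670 / 2 = 835 (exact division)
1670 is NOT prime.

No, 1670 is not prime


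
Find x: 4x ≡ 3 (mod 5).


GCD(4, 5) = 1, unique solution
a^(-1) mod 5 = 4
x = 4 * 3 mod 5 = 2

x ≡ 2 (mod 5)


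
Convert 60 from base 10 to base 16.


60 (base 10) = 60 (decimal)
60 (decimal) = 3C (base 16)


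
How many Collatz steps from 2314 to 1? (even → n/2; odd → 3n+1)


2314 → 1157 → 3472 → 1736 → 868 → 434 → 217 → 652 → 326 → 163 → 490 → 245 → 736 → 368 → 184 → 92 → 46 → 23 → 70 → 35 → 106 → 53 → 160 → 80 → 40 → 20 → 10 → 5 → 16 → 8 → 4 → 2 → 1
Total steps = 32

32 steps


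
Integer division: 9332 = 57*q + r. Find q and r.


9332 = 57 * 163 + 41
Check: 9291 + 41 = 9332

q = 163, r = 41


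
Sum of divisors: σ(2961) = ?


Divisors of 2961: 1, 3, 7, 9, 21, 47, 63, 141, 329, 423, 987, 2961
Sum = 1 + 3 + 7 + 9 + 21 + 47 + 63 + 141 + 329 + 423 + 987 + 2961 = 4992

σ(2961) = 4992


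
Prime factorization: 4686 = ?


4686 / 2 = 2343
2343 / 3 = 781
781 / 11 = 71
71 / 71 = 1
4686 = 2 × 3 × 11 × 71


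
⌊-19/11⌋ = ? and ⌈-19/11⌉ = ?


-19/11 = -1.7273
floor = -2
ceil = -1

floor = -2, ceil = -1


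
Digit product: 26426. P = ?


2 × 6 × 4 × 2 × 6 = 576


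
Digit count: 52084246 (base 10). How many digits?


52084246 has 8 digits in base 10
floor(log10(52084246)) + 1 = floor(7.7167) + 1 = 8

8 digits (base 10)


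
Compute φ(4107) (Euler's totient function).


4107 = 3 × 37^2
Prime factors: 3, 37
φ(4107) = 4107 × (1-1/3) × (1-1/37)
= 4107 × 2/3 × 36/37 = 2664

φ(4107) = 2664


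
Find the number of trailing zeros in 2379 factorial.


floor(2379/5) = 475
floor(2379/25) = 95
floor(2379/125) = 19
floor(2379/625) = 3
Total = 592

592 trailing zeros


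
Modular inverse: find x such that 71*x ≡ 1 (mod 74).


Use the extended Euclidean algorithm on (74, 71); each row r = 74*s + 71*t:
r=74, s=1, t=0
r=71, s=0, t=1
q=1: r=3, s=1, t=-1   [74*(1) + 71*(-1) = 3]
q=23: r=2, s=-23, t=24   [74*(-23) + 71*(24) = 2]
q=1: r=1, s=24, t=-25   [74*(24) + 71*(-25) = 1]
q=2: r=0, s=-71, t=74   [74*(-71) + 71*(74) = 0]
GCD = 1 with t = -25, so 71*(-25) ≡ 1 (mod 74)
Inverse = -25 mod 74 = 49
Check: 71 * 49 = 3479 ≡ 1 (mod 74)

71^(-1) ≡ 49 (mod 74)


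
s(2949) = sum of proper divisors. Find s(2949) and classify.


Proper divisors: 1, 3, 983
Sum = 1 + 3 + 983 = 987
987 < 2949 → deficient

s(2949) = 987 (deficient)


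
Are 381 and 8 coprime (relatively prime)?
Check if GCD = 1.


Euclidean algorithm:
381 = 47 * 8 + 5
8 = 1 * 5 + 3
5 = 1 * 3 + 2
3 = 1 * 2 + 1
2 = 2 * 1 + 0
GCD(381, 8) = 1

Yes, coprime (GCD = 1)


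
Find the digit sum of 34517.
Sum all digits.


3 + 4 + 5 + 1 + 7 = 20


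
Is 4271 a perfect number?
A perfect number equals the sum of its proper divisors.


Proper divisors of 4271: 1
Sum = 1 = 1

No, 4271 is not perfect (1 ≠ 4271)


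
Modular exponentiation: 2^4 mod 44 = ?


2^1 mod 44 = 2
2^2 mod 44 = 4
2^3 mod 44 = 8
2^4 mod 44 = 16


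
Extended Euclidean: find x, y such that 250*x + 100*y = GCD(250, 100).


Tabular extended Euclidean (each row: r = 250*s + 100*t):
r=250, s=1, t=0
r=100, s=0, t=1
q=2: r=50, s=1, t=-2   [250*(1) + 100*(-2) = 50]
q=2: r=0, s=-2, t=5   [250*(-2) + 100*(5) = 0]
GCD = 50; from the row with r=50: x=1, y=-2
Check: 250*(1) + 100*(-2) = 250 - 200 = 50

GCD = 50, x = 1, y = -2


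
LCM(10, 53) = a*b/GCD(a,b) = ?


GCD(10, 53) = 1
LCM = 10*53/1 = 530/1 = 530

LCM = 530


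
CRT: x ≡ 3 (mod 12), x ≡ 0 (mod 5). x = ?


M = 12*5 = 60
M1 = M/12 = 5, M2 = M/5 = 12
M1^(-1) mod 12 = 5, M2^(-1) mod 5 = 3
x = 3*5*5 + 0*12*3 = 75
75 mod 60 = 15
Check: 15 mod 12 = 3 ✓, 15 mod 5 = 0 ✓

x ≡ 15 (mod 60)


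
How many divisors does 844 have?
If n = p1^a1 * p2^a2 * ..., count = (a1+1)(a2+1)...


844 = 2^2 × 211^1
d(844) = (2+1) × (1+1) = 6

6 divisors


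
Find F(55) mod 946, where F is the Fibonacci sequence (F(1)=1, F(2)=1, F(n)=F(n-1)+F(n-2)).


F(k) mod 946 for k=1..55:
1, 1, 2, 3, 5, 8, 13, 21, 34, 55, 89, 144, 233, 377, 610, 41, 651, 692, 397, 143, 540, 683, 277, 14, 291, 305, 596, 901, 551, 506, 111, 617, 728, 399, 181, 580, 761, 395, 210, 605, 815, 474, 343, 817, 214, 85, 299, 384, 683, 121, 804, 925, 783, 762, 599
F(55) mod 946 = 599


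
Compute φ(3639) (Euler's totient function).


3639 = 3 × 1213
Prime factors: 3, 1213
φ(3639) = 3639 × (1-1/3) × (1-1/1213)
= 3639 × 2/3 × 1212/1213 = 2424

φ(3639) = 2424


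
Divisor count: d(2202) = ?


2202 = 2^1 × 3^1 × 367^1
d(2202) = (1+1) × (1+1) × (1+1) = 8

8 divisors


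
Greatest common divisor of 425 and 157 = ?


425 = 2 * 157 + 111
157 = 1 * 111 + 46
111 = 2 * 46 + 19
46 = 2 * 19 + 8
19 = 2 * 8 + 3
8 = 2 * 3 + 2
3 = 1 * 2 + 1
2 = 2 * 1 + 0
GCD = 1


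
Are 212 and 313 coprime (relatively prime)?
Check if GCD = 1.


Euclidean algorithm:
313 = 1 * 212 + 101
212 = 2 * 101 + 10
101 = 10 * 10 + 1
10 = 10 * 1 + 0
GCD(212, 313) = 1

Yes, coprime (GCD = 1)


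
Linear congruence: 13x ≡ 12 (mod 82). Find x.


GCD(13, 82) = 1, unique solution
a^(-1) mod 82 = 19
x = 19 * 12 mod 82 = 64

x ≡ 64 (mod 82)


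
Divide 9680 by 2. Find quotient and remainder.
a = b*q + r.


9680 = 2 * 4840 + 0
Check: 9680 + 0 = 9680

q = 4840, r = 0


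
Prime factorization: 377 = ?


377 / 13 = 29
29 / 29 = 1
377 = 13 × 29


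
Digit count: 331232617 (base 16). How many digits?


331232617 in base 16 = 13BE3569
Number of digits = 8

8 digits (base 16)


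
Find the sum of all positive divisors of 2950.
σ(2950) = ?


Divisors of 2950: 1, 2, 5, 10, 25, 50, 59, 118, 295, 590, 1475, 2950
Sum = 1 + 2 + 5 + 10 + 25 + 50 + 59 + 118 + 295 + 590 + 1475 + 2950 = 5580

σ(2950) = 5580


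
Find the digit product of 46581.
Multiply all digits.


4 × 6 × 5 × 8 × 1 = 960


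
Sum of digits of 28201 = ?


2 + 8 + 2 + 0 + 1 = 13


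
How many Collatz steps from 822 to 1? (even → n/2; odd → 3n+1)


822 → 411 → 1234 → 617 → 1852 → 926 → 463 → 1390 → 695 → 2086 → 1043 → 3130 → 1565 → 4696 → 2348 → 1174 → 587 → 1762 → 881 → 2644 → 1322 → 661 → 1984 → 992 → 496 → 248 → 124 → 62 → 31 → 94 → 47 → 142 → 71 → 214 → 107 → 322 → 161 → 484 → 242 → 121 → 364 → 182 → 91 → 274 → 137 → 412 → 206 → 103 → 310 → 155 → 466 → 233 → 700 → 350 → 175 → 526 → 263 → 790 → 395 → 1186 → 593 → 1780 → 890 → 445 → 1336 → 668 → 334 → 167 → 502 → 251 → 754 → 377 → 1132 → 566 → 283 → 850 → 425 → 1276 → 638 → 319 → 958 → 479 → 1438 → 719 → 2158 → 1079 → 3238 → 1619 → 4858 → 2429 → 7288 → 3644 → 1822 → 911 → 2734 → 1367 → 4102 → 2051 → 6154 → 3077 → 9232 → 4616 → 2308 → 1154 → 577 → 1732 → 866 → 433 → 1300 → 650 → 325 → 976 → 488 → 244 → 122 → 61 → 184 → 92 → 46 → 23 → 70 → 35 → 106 → 53 → 160 → 80 → 40 → 20 → 10 → 5 → 16 → 8 → 4 → 2 → 1
Total steps = 134

134 steps


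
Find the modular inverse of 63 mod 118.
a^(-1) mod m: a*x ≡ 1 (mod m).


Use the extended Euclidean algorithm on (118, 63); each row r = 118*s + 63*t:
r=118, s=1, t=0
r=63, s=0, t=1
q=1: r=55, s=1, t=-1   [118*(1) + 63*(-1) = 55]
q=1: r=8, s=-1, t=2   [118*(-1) + 63*(2) = 8]
q=6: r=7, s=7, t=-13   [118*(7) + 63*(-13) = 7]
q=1: r=1, s=-8, t=15   [118*(-8) + 63*(15) = 1]
q=7: r=0, s=63, t=-118   [118*(63) + 63*(-118) = 0]
GCD = 1 with t = 15, so 63*(15) ≡ 1 (mod 118)
Inverse = 15 mod 118 = 15
Check: 63 * 15 = 945 ≡ 1 (mod 118)

63^(-1) ≡ 15 (mod 118)


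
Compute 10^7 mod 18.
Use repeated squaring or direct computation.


10^1 mod 18 = 10
10^2 mod 18 = 10
10^3 mod 18 = 10
10^4 mod 18 = 10
10^5 mod 18 = 10
10^6 mod 18 = 10
10^7 mod 18 = 10


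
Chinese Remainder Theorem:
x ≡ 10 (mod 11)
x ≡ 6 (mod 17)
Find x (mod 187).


M = 11*17 = 187
M1 = M/11 = 17, M2 = M/17 = 11
M1^(-1) mod 11 = 2, M2^(-1) mod 17 = 14
x = 10*17*2 + 6*11*14 = 1264
1264 mod 187 = 142
Check: 142 mod 11 = 10 ✓, 142 mod 17 = 6 ✓

x ≡ 142 (mod 187)


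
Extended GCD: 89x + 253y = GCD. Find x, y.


Tabular extended Euclidean (each row: r = 89*s + 253*t):
r=89, s=1, t=0
r=253, s=0, t=1
q=0: r=89, s=1, t=0   [89*(1) + 253*(0) = 89]
q=2: r=75, s=-2, t=1   [89*(-2) + 253*(1) = 75]
q=1: r=14, s=3, t=-1   [89*(3) + 253*(-1) = 14]
q=5: r=5, s=-17, t=6   [89*(-17) + 253*(6) = 5]
q=2: r=4, s=37, t=-13   [89*(37) + 253*(-13) = 4]
q=1: r=1, s=-54, t=19   [89*(-54) + 253*(19) = 1]
q=4: r=0, s=253, t=-89   [89*(253) + 253*(-89) = 0]
GCD = 1; from the row with r=1: x=-54, y=19
Check: 89*(-54) + 253*(19) = -4806 + 4807 = 1

GCD = 1, x = -54, y = 19


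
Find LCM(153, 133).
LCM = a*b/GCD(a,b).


GCD(153, 133) = 1
LCM = 153*133/1 = 20349/1 = 20349

LCM = 20349


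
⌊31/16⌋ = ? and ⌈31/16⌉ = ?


31/16 = 1.9375
floor = 1
ceil = 2

floor = 1, ceil = 2


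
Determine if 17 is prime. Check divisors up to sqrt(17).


Check divisors up to sqrt(17) = 4.1231
No divisors found.
17 is prime.

Yes, 17 is prime


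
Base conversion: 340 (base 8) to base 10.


340 (base 8) = 224 (decimal)
224 (decimal) = 224 (base 10)


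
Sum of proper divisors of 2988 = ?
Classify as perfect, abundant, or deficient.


Proper divisors: 1, 2, 3, 4, 6, 9, 12, 18, 36, 83, 166, 249, 332, 498, 747, 996, 1494
Sum = 1 + 2 + 3 + 4 + 6 + 9 + 12 + 18 + 36 + 83 + 166 + 249 + 332 + 498 + 747 + 996 + 1494 = 4656
4656 > 2988 → abundant

s(2988) = 4656 (abundant)


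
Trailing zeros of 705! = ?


floor(705/5) = 141
floor(705/25) = 28
floor(705/125) = 5
floor(705/625) = 1
Total = 175

175 trailing zeros


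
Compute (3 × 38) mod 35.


3 × 38 = 114
114 mod 35 = 9


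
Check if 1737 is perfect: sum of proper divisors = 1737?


Proper divisors of 1737: 1, 3, 9, 193, 579
Sum = 1 + 3 + 9 + 193 + 579 = 785

No, 1737 is not perfect (785 ≠ 1737)


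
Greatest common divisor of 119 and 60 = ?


119 = 1 * 60 + 59
60 = 1 * 59 + 1
59 = 59 * 1 + 0
GCD = 1


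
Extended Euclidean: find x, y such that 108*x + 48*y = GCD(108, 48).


Tabular extended Euclidean (each row: r = 108*s + 48*t):
r=108, s=1, t=0
r=48, s=0, t=1
q=2: r=12, s=1, t=-2   [108*(1) + 48*(-2) = 12]
q=4: r=0, s=-4, t=9   [108*(-4) + 48*(9) = 0]
GCD = 12; from the row with r=12: x=1, y=-2
Check: 108*(1) + 48*(-2) = 108 - 96 = 12

GCD = 12, x = 1, y = -2


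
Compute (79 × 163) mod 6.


79 × 163 = 12877
12877 mod 6 = 1


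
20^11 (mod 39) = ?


20^1 mod 39 = 20
20^2 mod 39 = 10
20^3 mod 39 = 5
20^4 mod 39 = 22
20^5 mod 39 = 11
20^6 mod 39 = 25
20^7 mod 39 = 32
20^8 mod 39 = 16
20^9 mod 39 = 8
20^10 mod 39 = 4
20^11 mod 39 = 2


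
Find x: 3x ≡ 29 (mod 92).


GCD(3, 92) = 1, unique solution
a^(-1) mod 92 = 31
x = 31 * 29 mod 92 = 71

x ≡ 71 (mod 92)


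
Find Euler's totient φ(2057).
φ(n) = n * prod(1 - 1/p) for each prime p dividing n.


2057 = 11^2 × 17
Prime factors: 11, 17
φ(2057) = 2057 × (1-1/11) × (1-1/17)
= 2057 × 10/11 × 16/17 = 1760

φ(2057) = 1760


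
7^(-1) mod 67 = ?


Use the extended Euclidean algorithm on (67, 7); each row r = 67*s + 7*t:
r=67, s=1, t=0
r=7, s=0, t=1
q=9: r=4, s=1, t=-9   [67*(1) + 7*(-9) = 4]
q=1: r=3, s=-1, t=10   [67*(-1) + 7*(10) = 3]
q=1: r=1, s=2, t=-19   [67*(2) + 7*(-19) = 1]
q=3: r=0, s=-7, t=67   [67*(-7) + 7*(67) = 0]
GCD = 1 with t = -19, so 7*(-19) ≡ 1 (mod 67)
Inverse = -19 mod 67 = 48
Check: 7 * 48 = 336 ≡ 1 (mod 67)

7^(-1) ≡ 48 (mod 67)


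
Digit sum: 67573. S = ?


6 + 7 + 5 + 7 + 3 = 28


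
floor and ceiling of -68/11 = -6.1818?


-68/11 = -6.1818
floor = -7
ceil = -6

floor = -7, ceil = -6


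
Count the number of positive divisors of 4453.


4453 = 61^1 × 73^1
d(4453) = (1+1) × (1+1) = 4

4 divisors


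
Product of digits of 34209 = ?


3 × 4 × 2 × 0 × 9 = 0


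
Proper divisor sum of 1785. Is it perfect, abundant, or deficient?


Proper divisors: 1, 3, 5, 7, 15, 17, 21, 35, 51, 85, 105, 119, 255, 357, 595
Sum = 1 + 3 + 5 + 7 + 15 + 17 + 21 + 35 + 51 + 85 + 105 + 119 + 255 + 357 + 595 = 1671
1671 < 1785 → deficient

s(1785) = 1671 (deficient)


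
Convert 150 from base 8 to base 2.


150 (base 8) = 104 (decimal)
104 (decimal) = 1101000 (base 2)


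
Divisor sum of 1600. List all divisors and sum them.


Divisors of 1600: 1, 2, 4, 5, 8, 10, 16, 20, 25, 32, 40, 50, 64, 80, 100, 160, 200, 320, 400, 800, 1600
Sum = 1 + 2 + 4 + 5 + 8 + 10 + 16 + 20 + 25 + 32 + 40 + 50 + 64 + 80 + 100 + 160 + 200 + 320 + 400 + 800 + 1600 = 3937

σ(1600) = 3937


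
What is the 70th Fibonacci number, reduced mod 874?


F(k) mod 874 for k=1..70:
1, 1, 2, 3, 5, 8, 13, 21, 34, 55, 89, 144, 233, 377, 610, 113, 723, 836, 685, 647, 458, 231, 689, 46, 735, 781, 642, 549, 317, 866, 309, 301, 610, 37, 647, 684, 457, 267, 724, 117, 841, 84, 51, 135, 186, 321, 507, 828, 461, 415, 2, 417, 419, 836, 381, 343, 724, 193, 43, 236, 279, 515, 794, 435, 355, 790, 271, 187, 458, 645
F(70) mod 874 = 645


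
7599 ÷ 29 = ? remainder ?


7599 = 29 * 262 + 1
Check: 7598 + 1 = 7599

q = 262, r = 1


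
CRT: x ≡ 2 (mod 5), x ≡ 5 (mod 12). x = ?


M = 5*12 = 60
M1 = M/5 = 12, M2 = M/12 = 5
M1^(-1) mod 5 = 3, M2^(-1) mod 12 = 5
x = 2*12*3 + 5*5*5 = 197
197 mod 60 = 17
Check: 17 mod 5 = 2 ✓, 17 mod 12 = 5 ✓

x ≡ 17 (mod 60)


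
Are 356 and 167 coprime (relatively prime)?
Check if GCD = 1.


Euclidean algorithm:
356 = 2 * 167 + 22
167 = 7 * 22 + 13
22 = 1 * 13 + 9
13 = 1 * 9 + 4
9 = 2 * 4 + 1
4 = 4 * 1 + 0
GCD(356, 167) = 1

Yes, coprime (GCD = 1)


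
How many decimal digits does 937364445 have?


937364445 has 9 digits in base 10
floor(log10(937364445)) + 1 = floor(8.9719) + 1 = 9

9 digits (base 10)


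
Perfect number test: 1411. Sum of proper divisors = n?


Proper divisors of 1411: 1, 17, 83
Sum = 1 + 17 + 83 = 101

No, 1411 is not perfect (101 ≠ 1411)


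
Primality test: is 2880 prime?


2880 / 2 = 1440 (exact division)
2880 is NOT prime.

No, 2880 is not prime


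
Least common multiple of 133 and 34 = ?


GCD(133, 34) = 1
LCM = 133*34/1 = 4522/1 = 4522

LCM = 4522


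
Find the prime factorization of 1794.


1794 / 2 = 897
897 / 3 = 299
299 / 13 = 23
23 / 23 = 1
1794 = 2 × 3 × 13 × 23


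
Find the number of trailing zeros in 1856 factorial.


floor(1856/5) = 371
floor(1856/25) = 74
floor(1856/125) = 14
floor(1856/625) = 2
Total = 461

461 trailing zeros


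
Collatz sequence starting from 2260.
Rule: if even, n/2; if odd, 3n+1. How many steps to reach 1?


2260 → 1130 → 565 → 1696 → 848 → 424 → 212 → 106 → 53 → 160 → 80 → 40 → 20 → 10 → 5 → 16 → 8 → 4 → 2 → 1
Total steps = 19

19 steps


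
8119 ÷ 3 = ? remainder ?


8119 = 3 * 2706 + 1
Check: 8118 + 1 = 8119

q = 2706, r = 1


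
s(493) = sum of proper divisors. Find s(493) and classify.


Proper divisors: 1, 17, 29
Sum = 1 + 17 + 29 = 47
47 < 493 → deficient

s(493) = 47 (deficient)


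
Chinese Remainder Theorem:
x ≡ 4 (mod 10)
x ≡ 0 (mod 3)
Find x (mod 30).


M = 10*3 = 30
M1 = M/10 = 3, M2 = M/3 = 10
M1^(-1) mod 10 = 7, M2^(-1) mod 3 = 1
x = 4*3*7 + 0*10*1 = 84
84 mod 30 = 24
Check: 24 mod 10 = 4 ✓, 24 mod 3 = 0 ✓

x ≡ 24 (mod 30)


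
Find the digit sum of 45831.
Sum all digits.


4 + 5 + 8 + 3 + 1 = 21


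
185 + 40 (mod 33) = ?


185 + 40 = 225
225 mod 33 = 27


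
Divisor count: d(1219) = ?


1219 = 23^1 × 53^1
d(1219) = (1+1) × (1+1) = 4

4 divisors


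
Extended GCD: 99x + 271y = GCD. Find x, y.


Tabular extended Euclidean (each row: r = 99*s + 271*t):
r=99, s=1, t=0
r=271, s=0, t=1
q=0: r=99, s=1, t=0   [99*(1) + 271*(0) = 99]
q=2: r=73, s=-2, t=1   [99*(-2) + 271*(1) = 73]
q=1: r=26, s=3, t=-1   [99*(3) + 271*(-1) = 26]
q=2: r=21, s=-8, t=3   [99*(-8) + 271*(3) = 21]
q=1: r=5, s=11, t=-4   [99*(11) + 271*(-4) = 5]
q=4: r=1, s=-52, t=19   [99*(-52) + 271*(19) = 1]
q=5: r=0, s=271, t=-99   [99*(271) + 271*(-99) = 0]
GCD = 1; from the row with r=1: x=-52, y=19
Check: 99*(-52) + 271*(19) = -5148 + 5149 = 1

GCD = 1, x = -52, y = 19


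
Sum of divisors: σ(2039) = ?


Divisors of 2039: 1, 2039
Sum = 1 + 2039 = 2040

σ(2039) = 2040


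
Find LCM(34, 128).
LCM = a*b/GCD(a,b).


GCD(34, 128) = 2
LCM = 34*128/2 = 4352/2 = 2176

LCM = 2176


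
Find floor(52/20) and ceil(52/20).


52/20 = 2.6000
floor = 2
ceil = 3

floor = 2, ceil = 3


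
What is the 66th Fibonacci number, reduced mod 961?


F(k) mod 961 for k=1..66:
1, 1, 2, 3, 5, 8, 13, 21, 34, 55, 89, 144, 233, 377, 610, 26, 636, 662, 337, 38, 375, 413, 788, 240, 67, 307, 374, 681, 94, 775, 869, 683, 591, 313, 904, 256, 199, 455, 654, 148, 802, 950, 791, 780, 610, 429, 78, 507, 585, 131, 716, 847, 602, 488, 129, 617, 746, 402, 187, 589, 776, 404, 219, 623, 842, 504
F(66) mod 961 = 504


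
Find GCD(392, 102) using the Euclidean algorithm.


392 = 3 * 102 + 86
102 = 1 * 86 + 16
86 = 5 * 16 + 6
16 = 2 * 6 + 4
6 = 1 * 4 + 2
4 = 2 * 2 + 0
GCD = 2


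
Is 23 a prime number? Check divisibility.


Check divisors up to sqrt(23) = 4.7958
No divisors found.
23 is prime.

Yes, 23 is prime


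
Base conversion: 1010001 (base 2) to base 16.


1010001 (base 2) = 81 (decimal)
81 (decimal) = 51 (base 16)


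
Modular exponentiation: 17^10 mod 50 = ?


17^1 mod 50 = 17
17^2 mod 50 = 39
17^3 mod 50 = 13
17^4 mod 50 = 21
17^5 mod 50 = 7
17^6 mod 50 = 19
17^7 mod 50 = 23
17^8 mod 50 = 41
17^9 mod 50 = 47
17^10 mod 50 = 49


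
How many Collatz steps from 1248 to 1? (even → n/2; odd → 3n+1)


1248 → 624 → 312 → 156 → 78 → 39 → 118 → 59 → 178 → 89 → 268 → 134 → 67 → 202 → 101 → 304 → 152 → 76 → 38 → 19 → 58 → 29 → 88 → 44 → 22 → 11 → 34 → 17 → 52 → 26 → 13 → 40 → 20 → 10 → 5 → 16 → 8 → 4 → 2 → 1
Total steps = 39

39 steps


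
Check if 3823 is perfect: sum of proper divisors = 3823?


Proper divisors of 3823: 1
Sum = 1 = 1

No, 3823 is not perfect (1 ≠ 3823)


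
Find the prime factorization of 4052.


4052 / 2 = 2026
2026 / 2 = 1013
1013 / 1013 = 1
4052 = 2^2 × 1013


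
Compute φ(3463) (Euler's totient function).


3463 = 3463
Prime factors: 3463
φ(3463) = 3463 × (1-1/3463)
= 3463 × 3462/3463 = 3462

φ(3463) = 3462


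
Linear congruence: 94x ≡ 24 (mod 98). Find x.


GCD(94, 98) = 2 divides 24
Divide: 47x ≡ 12 (mod 49)
x ≡ 43 (mod 49)


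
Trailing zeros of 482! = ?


floor(482/5) = 96
floor(482/25) = 19
floor(482/125) = 3
Total = 118

118 trailing zeros


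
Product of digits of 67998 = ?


6 × 7 × 9 × 9 × 8 = 27216


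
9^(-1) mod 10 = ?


Use the extended Euclidean algorithm on (10, 9); each row r = 10*s + 9*t:
r=10, s=1, t=0
r=9, s=0, t=1
q=1: r=1, s=1, t=-1   [10*(1) + 9*(-1) = 1]
q=9: r=0, s=-9, t=10   [10*(-9) + 9*(10) = 0]
GCD = 1 with t = -1, so 9*(-1) ≡ 1 (mod 10)
Inverse = -1 mod 10 = 9
Check: 9 * 9 = 81 ≡ 1 (mod 10)

9^(-1) ≡ 9 (mod 10)


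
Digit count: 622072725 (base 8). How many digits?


622072725 in base 8 = 4505011625
Number of digits = 10

10 digits (base 8)


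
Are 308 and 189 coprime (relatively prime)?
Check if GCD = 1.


Euclidean algorithm:
308 = 1 * 189 + 119
189 = 1 * 119 + 70
119 = 1 * 70 + 49
70 = 1 * 49 + 21
49 = 2 * 21 + 7
21 = 3 * 7 + 0
GCD(308, 189) = 7

No, not coprime (GCD = 7)


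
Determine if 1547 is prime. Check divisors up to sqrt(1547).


1547 / 7 = 221 (exact division)
1547 is NOT prime.

No, 1547 is not prime


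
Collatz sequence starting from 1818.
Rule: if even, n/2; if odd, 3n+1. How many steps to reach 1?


1818 → 909 → 2728 → 1364 → 682 → 341 → 1024 → 512 → 256 → 128 → 64 → 32 → 16 → 8 → 4 → 2 → 1
Total steps = 16

16 steps


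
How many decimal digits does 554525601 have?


554525601 has 9 digits in base 10
floor(log10(554525601)) + 1 = floor(8.7439) + 1 = 9

9 digits (base 10)


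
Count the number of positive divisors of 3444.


3444 = 2^2 × 3^1 × 7^1 × 41^1
d(3444) = (2+1) × (1+1) × (1+1) × (1+1) = 24

24 divisors


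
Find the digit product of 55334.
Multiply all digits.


5 × 5 × 3 × 3 × 4 = 900


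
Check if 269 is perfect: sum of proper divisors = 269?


Proper divisors of 269: 1
Sum = 1 = 1

No, 269 is not perfect (1 ≠ 269)


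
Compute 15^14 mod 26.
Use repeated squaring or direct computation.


15^1 mod 26 = 15
15^2 mod 26 = 17
15^3 mod 26 = 21
15^4 mod 26 = 3
15^5 mod 26 = 19
15^6 mod 26 = 25
15^7 mod 26 = 11
15^8 mod 26 = 9
15^9 mod 26 = 5
15^10 mod 26 = 23
15^11 mod 26 = 7
15^12 mod 26 = 1
15^13 mod 26 = 15
15^14 mod 26 = 17


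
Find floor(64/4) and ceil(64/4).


64/4 = 16.0000
floor = 16
ceil = 16

floor = 16, ceil = 16


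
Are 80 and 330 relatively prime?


Euclidean algorithm:
330 = 4 * 80 + 10
80 = 8 * 10 + 0
GCD(80, 330) = 10

No, not coprime (GCD = 10)


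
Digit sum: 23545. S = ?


2 + 3 + 5 + 4 + 5 = 19


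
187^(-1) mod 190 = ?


Use the extended Euclidean algorithm on (190, 187); each row r = 190*s + 187*t:
r=190, s=1, t=0
r=187, s=0, t=1
q=1: r=3, s=1, t=-1   [190*(1) + 187*(-1) = 3]
q=62: r=1, s=-62, t=63   [190*(-62) + 187*(63) = 1]
q=3: r=0, s=187, t=-190   [190*(187) + 187*(-190) = 0]
GCD = 1 with t = 63, so 187*(63) ≡ 1 (mod 190)
Inverse = 63 mod 190 = 63
Check: 187 * 63 = 11781 ≡ 1 (mod 190)

187^(-1) ≡ 63 (mod 190)


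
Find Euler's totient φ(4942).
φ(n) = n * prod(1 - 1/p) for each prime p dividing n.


4942 = 2 × 7 × 353
Prime factors: 2, 7, 353
φ(4942) = 4942 × (1-1/2) × (1-1/7) × (1-1/353)
= 4942 × 1/2 × 6/7 × 352/353 = 2112

φ(4942) = 2112


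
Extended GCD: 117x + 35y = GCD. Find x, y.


Tabular extended Euclidean (each row: r = 117*s + 35*t):
r=117, s=1, t=0
r=35, s=0, t=1
q=3: r=12, s=1, t=-3   [117*(1) + 35*(-3) = 12]
q=2: r=11, s=-2, t=7   [117*(-2) + 35*(7) = 11]
q=1: r=1, s=3, t=-10   [117*(3) + 35*(-10) = 1]
q=11: r=0, s=-35, t=117   [117*(-35) + 35*(117) = 0]
GCD = 1; from the row with r=1: x=3, y=-10
Check: 117*(3) + 35*(-10) = 351 - 350 = 1

GCD = 1, x = 3, y = -10


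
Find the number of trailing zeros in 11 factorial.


floor(11/5) = 2
Total = 2

2 trailing zeros


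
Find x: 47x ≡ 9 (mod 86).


GCD(47, 86) = 1, unique solution
a^(-1) mod 86 = 11
x = 11 * 9 mod 86 = 13

x ≡ 13 (mod 86)


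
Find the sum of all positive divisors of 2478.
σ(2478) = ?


Divisors of 2478: 1, 2, 3, 6, 7, 14, 21, 42, 59, 118, 177, 354, 413, 826, 1239, 2478
Sum = 1 + 2 + 3 + 6 + 7 + 14 + 21 + 42 + 59 + 118 + 177 + 354 + 413 + 826 + 1239 + 2478 = 5760

σ(2478) = 5760


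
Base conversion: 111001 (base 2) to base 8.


111001 (base 2) = 57 (decimal)
57 (decimal) = 71 (base 8)


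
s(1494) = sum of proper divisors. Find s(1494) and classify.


Proper divisors: 1, 2, 3, 6, 9, 18, 83, 166, 249, 498, 747
Sum = 1 + 2 + 3 + 6 + 9 + 18 + 83 + 166 + 249 + 498 + 747 = 1782
1782 > 1494 → abundant

s(1494) = 1782 (abundant)


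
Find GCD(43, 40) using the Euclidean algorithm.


43 = 1 * 40 + 3
40 = 13 * 3 + 1
3 = 3 * 1 + 0
GCD = 1


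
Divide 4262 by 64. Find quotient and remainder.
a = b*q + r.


4262 = 64 * 66 + 38
Check: 4224 + 38 = 4262

q = 66, r = 38


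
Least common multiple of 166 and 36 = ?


GCD(166, 36) = 2
LCM = 166*36/2 = 5976/2 = 2988

LCM = 2988


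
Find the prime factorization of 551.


551 / 19 = 29
29 / 29 = 1
551 = 19 × 29


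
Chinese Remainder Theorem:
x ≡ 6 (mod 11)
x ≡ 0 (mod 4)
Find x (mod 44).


M = 11*4 = 44
M1 = M/11 = 4, M2 = M/4 = 11
M1^(-1) mod 11 = 3, M2^(-1) mod 4 = 3
x = 6*4*3 + 0*11*3 = 72
72 mod 44 = 28
Check: 28 mod 11 = 6 ✓, 28 mod 4 = 0 ✓

x ≡ 28 (mod 44)


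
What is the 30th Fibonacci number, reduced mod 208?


F(k) mod 208 for k=1..30:
1, 1, 2, 3, 5, 8, 13, 21, 34, 55, 89, 144, 25, 169, 194, 155, 141, 88, 21, 109, 130, 31, 161, 192, 145, 129, 66, 195, 53, 40
F(30) mod 208 = 40


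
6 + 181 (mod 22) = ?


6 + 181 = 187
187 mod 22 = 11


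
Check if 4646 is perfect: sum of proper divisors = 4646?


Proper divisors of 4646: 1, 2, 23, 46, 101, 202, 2323
Sum = 1 + 2 + 23 + 46 + 101 + 202 + 2323 = 2698

No, 4646 is not perfect (2698 ≠ 4646)


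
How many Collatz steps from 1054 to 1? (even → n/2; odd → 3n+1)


1054 → 527 → 1582 → 791 → 2374 → 1187 → 3562 → 1781 → 5344 → 2672 → 1336 → 668 → 334 → 167 → 502 → 251 → 754 → 377 → 1132 → 566 → 283 → 850 → 425 → 1276 → 638 → 319 → 958 → 479 → 1438 → 719 → 2158 → 1079 → 3238 → 1619 → 4858 → 2429 → 7288 → 3644 → 1822 → 911 → 2734 → 1367 → 4102 → 2051 → 6154 → 3077 → 9232 → 4616 → 2308 → 1154 → 577 → 1732 → 866 → 433 → 1300 → 650 → 325 → 976 → 488 → 244 → 122 → 61 → 184 → 92 → 46 → 23 → 70 → 35 → 106 → 53 → 160 → 80 → 40 → 20 → 10 → 5 → 16 → 8 → 4 → 2 → 1
Total steps = 80

80 steps


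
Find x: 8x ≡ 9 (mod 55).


GCD(8, 55) = 1, unique solution
a^(-1) mod 55 = 7
x = 7 * 9 mod 55 = 8

x ≡ 8 (mod 55)


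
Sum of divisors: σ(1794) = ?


Divisors of 1794: 1, 2, 3, 6, 13, 23, 26, 39, 46, 69, 78, 138, 299, 598, 897, 1794
Sum = 1 + 2 + 3 + 6 + 13 + 23 + 26 + 39 + 46 + 69 + 78 + 138 + 299 + 598 + 897 + 1794 = 4032

σ(1794) = 4032


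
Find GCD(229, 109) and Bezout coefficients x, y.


Tabular extended Euclidean (each row: r = 229*s + 109*t):
r=229, s=1, t=0
r=109, s=0, t=1
q=2: r=11, s=1, t=-2   [229*(1) + 109*(-2) = 11]
q=9: r=10, s=-9, t=19   [229*(-9) + 109*(19) = 10]
q=1: r=1, s=10, t=-21   [229*(10) + 109*(-21) = 1]
q=10: r=0, s=-109, t=229   [229*(-109) + 109*(229) = 0]
GCD = 1; from the row with r=1: x=10, y=-21
Check: 229*(10) + 109*(-21) = 2290 - 2289 = 1

GCD = 1, x = 10, y = -21


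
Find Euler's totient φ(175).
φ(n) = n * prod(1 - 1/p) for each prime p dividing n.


175 = 5^2 × 7
Prime factors: 5, 7
φ(175) = 175 × (1-1/5) × (1-1/7)
= 175 × 4/5 × 6/7 = 120

φ(175) = 120


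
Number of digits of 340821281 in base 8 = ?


340821281 in base 8 = 2424102441
Number of digits = 10

10 digits (base 8)


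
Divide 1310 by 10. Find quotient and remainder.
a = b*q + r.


1310 = 10 * 131 + 0
Check: 1310 + 0 = 1310

q = 131, r = 0


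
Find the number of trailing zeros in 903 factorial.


floor(903/5) = 180
floor(903/25) = 36
floor(903/125) = 7
floor(903/625) = 1
Total = 224

224 trailing zeros


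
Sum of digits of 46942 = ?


4 + 6 + 9 + 4 + 2 = 25


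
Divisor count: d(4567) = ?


4567 = 4567^1
d(4567) = (1+1) = 2

2 divisors


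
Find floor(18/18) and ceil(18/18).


18/18 = 1.0000
floor = 1
ceil = 1

floor = 1, ceil = 1


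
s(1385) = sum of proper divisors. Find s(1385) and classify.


Proper divisors: 1, 5, 277
Sum = 1 + 5 + 277 = 283
283 < 1385 → deficient

s(1385) = 283 (deficient)


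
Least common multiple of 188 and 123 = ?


GCD(188, 123) = 1
LCM = 188*123/1 = 23124/1 = 23124

LCM = 23124


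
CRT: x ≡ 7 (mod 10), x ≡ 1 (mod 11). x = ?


M = 10*11 = 110
M1 = M/10 = 11, M2 = M/11 = 10
M1^(-1) mod 10 = 1, M2^(-1) mod 11 = 10
x = 7*11*1 + 1*10*10 = 177
177 mod 110 = 67
Check: 67 mod 10 = 7 ✓, 67 mod 11 = 1 ✓

x ≡ 67 (mod 110)


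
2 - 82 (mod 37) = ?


2 - 82 = -80
-80 mod 37 = 31


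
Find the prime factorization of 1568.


1568 / 2 = 784
784 / 2 = 392
392 / 2 = 196
196 / 2 = 98
98 / 2 = 49
49 / 7 = 7
7 / 7 = 1
1568 = 2^5 × 7^2


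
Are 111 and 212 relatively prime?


Euclidean algorithm:
212 = 1 * 111 + 101
111 = 1 * 101 + 10
101 = 10 * 10 + 1
10 = 10 * 1 + 0
GCD(111, 212) = 1

Yes, coprime (GCD = 1)


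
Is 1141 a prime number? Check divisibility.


1141 / 7 = 163 (exact division)
1141 is NOT prime.

No, 1141 is not prime


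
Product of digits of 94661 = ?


9 × 4 × 6 × 6 × 1 = 1296


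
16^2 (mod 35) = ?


16^1 mod 35 = 16
16^2 mod 35 = 11


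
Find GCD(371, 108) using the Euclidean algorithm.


371 = 3 * 108 + 47
108 = 2 * 47 + 14
47 = 3 * 14 + 5
14 = 2 * 5 + 4
5 = 1 * 4 + 1
4 = 4 * 1 + 0
GCD = 1


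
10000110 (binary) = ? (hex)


10000110 (base 2) = 134 (decimal)
134 (decimal) = 86 (base 16)


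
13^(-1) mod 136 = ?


Use the extended Euclidean algorithm on (136, 13); each row r = 136*s + 13*t:
r=136, s=1, t=0
r=13, s=0, t=1
q=10: r=6, s=1, t=-10   [136*(1) + 13*(-10) = 6]
q=2: r=1, s=-2, t=21   [136*(-2) + 13*(21) = 1]
q=6: r=0, s=13, t=-136   [136*(13) + 13*(-136) = 0]
GCD = 1 with t = 21, so 13*(21) ≡ 1 (mod 136)
Inverse = 21 mod 136 = 21
Check: 13 * 21 = 273 ≡ 1 (mod 136)

13^(-1) ≡ 21 (mod 136)


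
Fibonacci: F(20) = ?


Sequence: 1, 1, 2, 3, 5, 8, 13, 21, 34, 55, 89, 144, 233, 377, 610, 987, 1597, 2584, 4181, 6765
F(20) = 6765


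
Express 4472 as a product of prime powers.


4472 / 2 = 2236
2236 / 2 = 1118
1118 / 2 = 559
559 / 13 = 43
43 / 43 = 1
4472 = 2^3 × 13 × 43


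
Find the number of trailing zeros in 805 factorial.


floor(805/5) = 161
floor(805/25) = 32
floor(805/125) = 6
floor(805/625) = 1
Total = 200

200 trailing zeros


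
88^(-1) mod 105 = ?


Use the extended Euclidean algorithm on (105, 88); each row r = 105*s + 88*t:
r=105, s=1, t=0
r=88, s=0, t=1
q=1: r=17, s=1, t=-1   [105*(1) + 88*(-1) = 17]
q=5: r=3, s=-5, t=6   [105*(-5) + 88*(6) = 3]
q=5: r=2, s=26, t=-31   [105*(26) + 88*(-31) = 2]
q=1: r=1, s=-31, t=37   [105*(-31) + 88*(37) = 1]
q=2: r=0, s=88, t=-105   [105*(88) + 88*(-105) = 0]
GCD = 1 with t = 37, so 88*(37) ≡ 1 (mod 105)
Inverse = 37 mod 105 = 37
Check: 88 * 37 = 3256 ≡ 1 (mod 105)

88^(-1) ≡ 37 (mod 105)


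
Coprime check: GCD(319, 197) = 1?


Euclidean algorithm:
319 = 1 * 197 + 122
197 = 1 * 122 + 75
122 = 1 * 75 + 47
75 = 1 * 47 + 28
47 = 1 * 28 + 19
28 = 1 * 19 + 9
19 = 2 * 9 + 1
9 = 9 * 1 + 0
GCD(319, 197) = 1

Yes, coprime (GCD = 1)


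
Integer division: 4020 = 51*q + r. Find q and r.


4020 = 51 * 78 + 42
Check: 3978 + 42 = 4020

q = 78, r = 42


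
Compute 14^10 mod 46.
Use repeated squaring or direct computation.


14^1 mod 46 = 14
14^2 mod 46 = 12
14^3 mod 46 = 30
14^4 mod 46 = 6
14^5 mod 46 = 38
14^6 mod 46 = 26
14^7 mod 46 = 42
14^8 mod 46 = 36
14^9 mod 46 = 44
14^10 mod 46 = 18


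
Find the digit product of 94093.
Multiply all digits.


9 × 4 × 0 × 9 × 3 = 0


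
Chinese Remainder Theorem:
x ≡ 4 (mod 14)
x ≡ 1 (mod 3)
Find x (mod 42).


M = 14*3 = 42
M1 = M/14 = 3, M2 = M/3 = 14
M1^(-1) mod 14 = 5, M2^(-1) mod 3 = 2
x = 4*3*5 + 1*14*2 = 88
88 mod 42 = 4
Check: 4 mod 14 = 4 ✓, 4 mod 3 = 1 ✓

x ≡ 4 (mod 42)


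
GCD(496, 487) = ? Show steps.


496 = 1 * 487 + 9
487 = 54 * 9 + 1
9 = 9 * 1 + 0
GCD = 1


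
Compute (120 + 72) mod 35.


120 + 72 = 192
192 mod 35 = 17


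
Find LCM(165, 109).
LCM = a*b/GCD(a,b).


GCD(165, 109) = 1
LCM = 165*109/1 = 17985/1 = 17985

LCM = 17985


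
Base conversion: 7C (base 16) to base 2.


7C (base 16) = 124 (decimal)
124 (decimal) = 1111100 (base 2)


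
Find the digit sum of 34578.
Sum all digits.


3 + 4 + 5 + 7 + 8 = 27


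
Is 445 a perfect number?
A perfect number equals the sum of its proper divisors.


Proper divisors of 445: 1, 5, 89
Sum = 1 + 5 + 89 = 95

No, 445 is not perfect (95 ≠ 445)


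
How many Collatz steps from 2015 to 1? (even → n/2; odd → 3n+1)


2015 → 6046 → 3023 → 9070 → 4535 → 13606 → 6803 → 20410 → 10205 → 30616 → 15308 → 7654 → 3827 → 11482 → 5741 → 17224 → 8612 → 4306 → 2153 → 6460 → 3230 → 1615 → 4846 → 2423 → 7270 → 3635 → 10906 → 5453 → 16360 → 8180 → 4090 → 2045 → 6136 → 3068 → 1534 → 767 → 2302 → 1151 → 3454 → 1727 → 5182 → 2591 → 7774 → 3887 → 11662 → 5831 → 17494 → 8747 → 26242 → 13121 → 39364 → 19682 → 9841 → 29524 → 14762 → 7381 → 22144 → 11072 → 5536 → 2768 → 1384 → 692 → 346 → 173 → 520 → 260 → 130 → 65 → 196 → 98 → 49 → 148 → 74 → 37 → 112 → 56 → 28 → 14 → 7 → 22 → 11 → 34 → 17 → 52 → 26 → 13 → 40 → 20 → 10 → 5 → 16 → 8 → 4 → 2 → 1
Total steps = 94

94 steps
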